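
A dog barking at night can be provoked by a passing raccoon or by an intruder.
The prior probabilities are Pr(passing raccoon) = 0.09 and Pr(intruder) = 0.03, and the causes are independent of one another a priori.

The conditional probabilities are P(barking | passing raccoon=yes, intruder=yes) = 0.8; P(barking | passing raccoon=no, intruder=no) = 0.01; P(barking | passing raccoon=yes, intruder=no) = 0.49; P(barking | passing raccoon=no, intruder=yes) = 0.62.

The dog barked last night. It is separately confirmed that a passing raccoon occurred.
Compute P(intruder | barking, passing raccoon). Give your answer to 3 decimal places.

P(barking | passing raccoon) = 0.49×0.97 + 0.8×0.03 = 0.475300 + 0.024000 = 0.499300
Restricting to configurations with intruder present: 0.8×0.03 = 0.024000.
P(intruder | barking, passing raccoon) = 0.024000 / 0.499300 ≈ 0.048

P(intruder | barking, passing raccoon) ≈ 0.048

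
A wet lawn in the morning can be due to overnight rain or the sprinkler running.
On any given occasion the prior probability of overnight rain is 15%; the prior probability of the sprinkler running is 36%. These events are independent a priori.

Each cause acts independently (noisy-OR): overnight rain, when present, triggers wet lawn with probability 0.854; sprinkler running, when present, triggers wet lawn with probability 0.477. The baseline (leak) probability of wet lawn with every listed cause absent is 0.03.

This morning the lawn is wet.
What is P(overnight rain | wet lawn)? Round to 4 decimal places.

P(overnight rain | wet lawn) ≈ 0.4421

Under noisy-OR, P(wet lawn | causes) = 1 − (1−0.03)·∏(1−qᵢ) over the active causes.
P(wet lawn) = 0.03×0.85×0.64 + 0.49269×0.85×0.36 + 0.85838×0.15×0.64 + 0.925933×0.15×0.36 = 0.016320 + 0.150763 + 0.082404 + 0.050000 = 0.299487
The overnight rain-present share is 0.082404 + 0.050000 = 0.132404.
P(overnight rain | wet lawn) = 0.132404 / 0.299487 ≈ 0.4421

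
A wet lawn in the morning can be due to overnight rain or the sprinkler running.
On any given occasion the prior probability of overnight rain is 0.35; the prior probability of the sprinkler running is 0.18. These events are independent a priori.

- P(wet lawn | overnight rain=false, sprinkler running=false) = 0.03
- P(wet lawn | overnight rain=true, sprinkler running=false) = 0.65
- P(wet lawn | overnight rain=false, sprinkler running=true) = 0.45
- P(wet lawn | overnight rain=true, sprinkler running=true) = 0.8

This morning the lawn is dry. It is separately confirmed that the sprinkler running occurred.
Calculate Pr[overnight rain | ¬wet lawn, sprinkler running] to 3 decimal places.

Enumerate both values of overnight rain and weight by the priors:
  P(¬wet lawn | sprinkler running) = 0.55*0.65 + 0.2*0.35
        = 0.357500 + 0.070000 = 0.427500
Keeping only the overnight rain-present terms gives 0.070000, so
  P(overnight rain | ¬wet lawn, sprinkler running) = 0.070000 / 0.427500 ≈ 0.164

Pr[overnight rain | ¬wet lawn, sprinkler running] ≈ 0.164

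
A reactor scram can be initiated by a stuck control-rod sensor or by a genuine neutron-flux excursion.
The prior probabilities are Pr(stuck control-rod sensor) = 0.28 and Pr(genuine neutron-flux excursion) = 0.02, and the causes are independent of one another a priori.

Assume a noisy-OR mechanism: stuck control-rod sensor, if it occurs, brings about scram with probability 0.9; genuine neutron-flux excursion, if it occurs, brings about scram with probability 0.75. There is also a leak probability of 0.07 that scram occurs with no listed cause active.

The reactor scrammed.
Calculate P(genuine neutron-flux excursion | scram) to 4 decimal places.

Under noisy-OR, P(scram | causes) = 1 − (1−0.07)·∏(1−qᵢ) over the active causes.
Enumerate the 4 (stuck control-rod sensor, genuine neutron-flux excursion) configurations and weight by the priors:
  P(scram) = 0.07×0.72×0.98 + 0.7675×0.72×0.02 + 0.907×0.28×0.98 + 0.97675×0.28×0.02
        = 0.049392 + 0.011052 + 0.248881 + 0.005470 = 0.314795
Configurations with genuine neutron-flux excursion contribute 0.016522, so
  P(genuine neutron-flux excursion | scram) = 0.016522 / 0.314795 ≈ 0.0525

P(genuine neutron-flux excursion | scram) ≈ 0.0525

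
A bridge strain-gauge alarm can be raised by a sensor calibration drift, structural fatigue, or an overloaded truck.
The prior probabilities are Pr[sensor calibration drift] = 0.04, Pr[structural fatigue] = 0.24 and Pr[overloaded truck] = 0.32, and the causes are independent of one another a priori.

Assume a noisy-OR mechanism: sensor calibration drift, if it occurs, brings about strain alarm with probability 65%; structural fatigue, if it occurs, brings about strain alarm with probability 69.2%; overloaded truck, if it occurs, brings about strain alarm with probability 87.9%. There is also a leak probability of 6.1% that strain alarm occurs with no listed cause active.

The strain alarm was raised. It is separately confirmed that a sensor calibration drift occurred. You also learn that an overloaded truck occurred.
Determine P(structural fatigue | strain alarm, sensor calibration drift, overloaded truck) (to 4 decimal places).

Under noisy-OR, P(strain alarm | causes) = 1 − (1−0.061)·∏(1−qᵢ) over the active causes.
By total probability over both values of structural fatigue:
  P(strain alarm | sensor calibration drift, overloaded truck) = 0.960233*0.76 + 0.987752*0.24
        = 0.729777 + 0.237060 = 0.966837
The terms with structural fatigue present sum to 0.237060, so
  P(structural fatigue | strain alarm, sensor calibration drift, overloaded truck) = 0.237060 / 0.966837 ≈ 0.2452

P(structural fatigue | strain alarm, sensor calibration drift, overloaded truck) ≈ 0.2452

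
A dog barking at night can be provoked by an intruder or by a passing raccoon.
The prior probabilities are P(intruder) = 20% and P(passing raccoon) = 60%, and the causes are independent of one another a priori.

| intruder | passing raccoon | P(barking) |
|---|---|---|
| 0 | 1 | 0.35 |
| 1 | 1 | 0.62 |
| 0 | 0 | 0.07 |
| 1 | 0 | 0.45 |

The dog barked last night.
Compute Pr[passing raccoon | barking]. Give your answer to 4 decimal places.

Pr[passing raccoon | barking] ≈ 0.8059

P(barking) = 0.07·0.8·0.4 + 0.35·0.8·0.6 + 0.45·0.2·0.4 + 0.62·0.2·0.6 = 0.022400 + 0.168000 + 0.036000 + 0.074400 = 0.300800
The passing raccoon-present share is 0.168000 + 0.074400 = 0.242400.
P(passing raccoon | barking) = 0.242400 / 0.300800 ≈ 0.8059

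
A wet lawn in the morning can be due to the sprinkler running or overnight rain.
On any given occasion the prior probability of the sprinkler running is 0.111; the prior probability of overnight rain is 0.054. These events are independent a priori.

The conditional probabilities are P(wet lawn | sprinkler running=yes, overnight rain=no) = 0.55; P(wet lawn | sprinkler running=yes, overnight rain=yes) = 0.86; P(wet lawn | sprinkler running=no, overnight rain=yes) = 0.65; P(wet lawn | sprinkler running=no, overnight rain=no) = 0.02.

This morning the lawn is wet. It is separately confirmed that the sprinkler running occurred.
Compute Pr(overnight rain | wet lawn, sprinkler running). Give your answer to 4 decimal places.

Pr(overnight rain | wet lawn, sprinkler running) ≈ 0.0819

By total probability over both values of overnight rain:
  P(wet lawn | sprinkler running) = 0.55*0.946 + 0.86*0.054
        = 0.520300 + 0.046440 = 0.566740
The terms with overnight rain present sum to 0.046440, so
  P(overnight rain | wet lawn, sprinkler running) = 0.046440 / 0.566740 ≈ 0.0819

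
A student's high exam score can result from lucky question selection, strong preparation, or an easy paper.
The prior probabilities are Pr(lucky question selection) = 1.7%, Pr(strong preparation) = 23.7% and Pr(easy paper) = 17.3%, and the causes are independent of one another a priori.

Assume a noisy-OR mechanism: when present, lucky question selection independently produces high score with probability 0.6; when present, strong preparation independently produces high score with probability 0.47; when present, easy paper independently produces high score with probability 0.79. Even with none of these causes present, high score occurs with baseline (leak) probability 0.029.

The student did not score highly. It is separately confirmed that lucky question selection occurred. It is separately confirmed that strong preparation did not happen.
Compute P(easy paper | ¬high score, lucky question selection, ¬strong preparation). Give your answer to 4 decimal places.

P(easy paper | ¬high score, lucky question selection, ¬strong preparation) ≈ 0.0421

Under noisy-OR, P(high score | causes) = 1 − (1−0.029)·∏(1−qᵢ) over the active causes.
Sum P(¬high score|·) weighted by the priors over both values of easy paper:
  P(¬high score | lucky question selection, ¬strong preparation) = 0.3884×0.827 + 0.081564×0.173
        = 0.321207 + 0.014111 = 0.335318
Keeping only the easy paper-present terms gives 0.014111, so
  P(easy paper | ¬high score, lucky question selection, ¬strong preparation) = 0.014111 / 0.335318 ≈ 0.0421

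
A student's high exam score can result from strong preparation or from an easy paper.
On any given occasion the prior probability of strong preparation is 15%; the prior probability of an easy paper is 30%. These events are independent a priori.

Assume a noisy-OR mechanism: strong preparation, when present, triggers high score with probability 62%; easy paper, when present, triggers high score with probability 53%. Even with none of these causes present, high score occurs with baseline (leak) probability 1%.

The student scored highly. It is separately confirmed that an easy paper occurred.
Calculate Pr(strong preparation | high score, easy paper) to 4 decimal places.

Under noisy-OR, P(high score | causes) = 1 − (1−0.01)·∏(1−qᵢ) over the active causes.
Numerator (weight on configurations with strong preparation): 0.823186·0.15 = 0.123478
Denominator P(high score | easy paper): 0.5347·0.85 + 0.823186·0.15 = 0.577973
P(strong preparation | high score, easy paper) = 0.123478/0.577973 ≈ 0.2136

Pr(strong preparation | high score, easy paper) ≈ 0.2136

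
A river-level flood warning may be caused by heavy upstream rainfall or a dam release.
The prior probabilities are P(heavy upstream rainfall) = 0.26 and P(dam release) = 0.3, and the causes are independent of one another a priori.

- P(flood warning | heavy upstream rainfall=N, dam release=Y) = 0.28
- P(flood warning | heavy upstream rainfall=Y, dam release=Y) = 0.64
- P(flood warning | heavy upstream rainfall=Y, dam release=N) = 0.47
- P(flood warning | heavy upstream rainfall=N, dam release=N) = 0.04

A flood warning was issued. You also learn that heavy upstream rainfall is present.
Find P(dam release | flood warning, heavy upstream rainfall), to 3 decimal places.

By total probability over both values of dam release:
  P(flood warning | heavy upstream rainfall) = 0.47·0.7 + 0.64·0.3
        = 0.329000 + 0.192000 = 0.521000
The terms with dam release present sum to 0.192000, so
  P(dam release | flood warning, heavy upstream rainfall) = 0.192000 / 0.521000 ≈ 0.369

P(dam release | flood warning, heavy upstream rainfall) ≈ 0.369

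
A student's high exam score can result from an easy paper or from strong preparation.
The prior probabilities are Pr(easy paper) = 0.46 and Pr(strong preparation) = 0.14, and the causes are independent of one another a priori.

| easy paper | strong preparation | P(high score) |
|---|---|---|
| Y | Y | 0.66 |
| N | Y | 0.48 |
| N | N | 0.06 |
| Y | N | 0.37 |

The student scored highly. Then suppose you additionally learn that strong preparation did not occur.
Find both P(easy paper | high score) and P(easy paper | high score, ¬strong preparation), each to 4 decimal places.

P(easy paper | high score) ≈ 0.7465; P(easy paper | high score, ¬strong preparation) ≈ 0.8401

P(high score) = 0.06·0.54·0.86 + 0.48·0.54·0.14 + 0.37·0.46·0.86 + 0.66·0.46·0.14 = 0.027864 + 0.036288 + 0.146372 + 0.042504 = 0.253028
The easy paper-present share is 0.146372 + 0.042504 = 0.188876.
Hence the posterior is 0.188876/0.253028 ≈ 0.7465.

Now also conditioning on strong preparation≠true:
By total probability over both values of easy paper:
  P(high score | ¬strong preparation) = 0.06*0.54 + 0.37*0.46
        = 0.032400 + 0.170200 = 0.202600
Keeping only the easy paper-present terms gives 0.170200, so
  P(easy paper | high score, ¬strong preparation) = 0.170200 / 0.202600 ≈ 0.8401
With strong preparation excluded, easy paper must carry more of the explanatory weight for the high score.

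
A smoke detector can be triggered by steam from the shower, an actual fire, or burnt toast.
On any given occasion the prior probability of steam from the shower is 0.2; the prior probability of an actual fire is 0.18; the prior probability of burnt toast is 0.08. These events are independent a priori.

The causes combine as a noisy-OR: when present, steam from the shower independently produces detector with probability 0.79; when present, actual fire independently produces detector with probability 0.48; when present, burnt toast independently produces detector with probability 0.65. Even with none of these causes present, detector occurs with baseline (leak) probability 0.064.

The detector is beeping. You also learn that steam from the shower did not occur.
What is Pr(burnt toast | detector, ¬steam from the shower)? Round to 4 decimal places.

Pr(burnt toast | detector, ¬steam from the shower) ≈ 0.2961

Under noisy-OR, P(detector | causes) = 1 − (1−0.064)·∏(1−qᵢ) over the active causes.
By total probability over the 4 (actual fire, burnt toast) configurations:
  P(detector | ¬steam from the shower) = 0.064·0.82·0.92 + 0.6724·0.82·0.08 + 0.51328·0.18·0.92 + 0.829648·0.18·0.08
        = 0.048282 + 0.044109 + 0.084999 + 0.011947 = 0.189337
Keeping only the burnt toast-present terms gives 0.056056, so
  P(burnt toast | detector, ¬steam from the shower) = 0.056056 / 0.189337 ≈ 0.2961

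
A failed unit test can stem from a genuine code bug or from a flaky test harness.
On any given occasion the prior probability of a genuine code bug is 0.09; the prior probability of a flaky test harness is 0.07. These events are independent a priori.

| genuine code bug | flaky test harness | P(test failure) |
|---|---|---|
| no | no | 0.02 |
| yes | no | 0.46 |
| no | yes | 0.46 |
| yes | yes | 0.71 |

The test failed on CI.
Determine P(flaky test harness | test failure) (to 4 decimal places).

P(flaky test harness | test failure) ≈ 0.3786

P(test failure) = 0.02×0.91×0.93 + 0.46×0.91×0.07 + 0.46×0.09×0.93 + 0.71×0.09×0.07 = 0.016926 + 0.029302 + 0.038502 + 0.004473 = 0.089203
The flaky test harness-present share is 0.029302 + 0.004473 = 0.033775.
So P(flaky test harness | test failure) = 0.033775/0.089203 ≈ 0.3786.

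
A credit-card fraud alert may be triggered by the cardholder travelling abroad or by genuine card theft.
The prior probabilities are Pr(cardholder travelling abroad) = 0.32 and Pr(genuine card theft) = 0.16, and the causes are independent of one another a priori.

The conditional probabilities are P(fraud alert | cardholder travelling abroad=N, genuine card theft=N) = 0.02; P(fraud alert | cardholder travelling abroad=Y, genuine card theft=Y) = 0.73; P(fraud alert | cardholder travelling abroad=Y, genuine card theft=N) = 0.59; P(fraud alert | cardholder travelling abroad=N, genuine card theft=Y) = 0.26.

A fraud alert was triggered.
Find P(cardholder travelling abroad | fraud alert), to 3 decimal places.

By total probability over the 4 (cardholder travelling abroad, genuine card theft) configurations:
  P(fraud alert) = 0.02*0.68*0.84 + 0.26*0.68*0.16 + 0.59*0.32*0.84 + 0.73*0.32*0.16
        = 0.011424 + 0.028288 + 0.158592 + 0.037376 = 0.235680
Configurations with cardholder travelling abroad contribute 0.195968, so
  P(cardholder travelling abroad | fraud alert) = 0.195968 / 0.235680 ≈ 0.832

P(cardholder travelling abroad | fraud alert) ≈ 0.832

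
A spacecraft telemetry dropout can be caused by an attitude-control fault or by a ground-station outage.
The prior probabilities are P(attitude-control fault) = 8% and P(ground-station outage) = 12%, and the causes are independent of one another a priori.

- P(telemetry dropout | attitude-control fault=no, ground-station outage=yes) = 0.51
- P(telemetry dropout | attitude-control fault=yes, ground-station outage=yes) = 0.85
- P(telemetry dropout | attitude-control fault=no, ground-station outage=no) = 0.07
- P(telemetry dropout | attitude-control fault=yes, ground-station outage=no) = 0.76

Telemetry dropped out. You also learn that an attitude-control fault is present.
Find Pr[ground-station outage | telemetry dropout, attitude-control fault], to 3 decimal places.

For the numerator, keep only ground-station outage=true terms: 0.85*0.12 = 0.102000
The normalizing constant is 0.76*0.88 + 0.85*0.12 = 0.770800
Posterior = 0.102000 / 0.770800 ≈ 0.132

Pr[ground-station outage | telemetry dropout, attitude-control fault] ≈ 0.132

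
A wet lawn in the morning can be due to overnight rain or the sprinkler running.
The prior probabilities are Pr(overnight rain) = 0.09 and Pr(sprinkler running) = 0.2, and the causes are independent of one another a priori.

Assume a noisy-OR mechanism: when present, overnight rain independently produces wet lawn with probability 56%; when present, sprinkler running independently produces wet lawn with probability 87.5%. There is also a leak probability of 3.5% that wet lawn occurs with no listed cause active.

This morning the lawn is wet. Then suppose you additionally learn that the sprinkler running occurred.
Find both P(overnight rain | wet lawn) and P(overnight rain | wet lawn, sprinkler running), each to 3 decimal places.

P(overnight rain | wet lawn) ≈ 0.240; P(overnight rain | wet lawn, sprinkler running) ≈ 0.096

Under noisy-OR, P(wet lawn | causes) = 1 − (1−0.035)·∏(1−qᵢ) over the active causes.
P(wet lawn) = 0.035·0.91·0.8 + 0.879375·0.91·0.2 + 0.5754·0.09·0.8 + 0.946925·0.09·0.2 = 0.025480 + 0.160046 + 0.041429 + 0.017045 = 0.244000
The overnight rain-present share is 0.041429 + 0.017045 = 0.058474.
P(overnight rain | wet lawn) = 0.058474 / 0.244000 ≈ 0.240

Now also conditioning on sprinkler running=true:
Enumerate both values of overnight rain and weight by the priors:
  P(wet lawn | sprinkler running) = 0.879375×0.91 + 0.946925×0.09
        = 0.800231 + 0.085223 = 0.885454
Keeping only the overnight rain-present terms gives 0.085223, so
  P(overnight rain | wet lawn, sprinkler running) = 0.085223 / 0.885454 ≈ 0.096
— sprinkler running explains away the evidence for overnight rain.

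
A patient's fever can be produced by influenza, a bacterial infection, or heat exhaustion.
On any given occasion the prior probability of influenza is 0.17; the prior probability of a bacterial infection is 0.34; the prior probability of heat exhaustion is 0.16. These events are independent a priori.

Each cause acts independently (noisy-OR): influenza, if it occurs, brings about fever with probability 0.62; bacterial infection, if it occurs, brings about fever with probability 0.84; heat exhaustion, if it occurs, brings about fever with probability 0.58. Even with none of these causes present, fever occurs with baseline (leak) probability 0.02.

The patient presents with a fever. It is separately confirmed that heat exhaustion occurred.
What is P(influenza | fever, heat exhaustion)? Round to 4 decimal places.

P(influenza | fever, heat exhaustion) ≈ 0.2049

Under noisy-OR, P(fever | causes) = 1 − (1−0.02)·∏(1−qᵢ) over the active causes.
Numerator (weight on configurations with influenza): 0.094651 + 0.056354 = 0.151005
Normalizer over all consistent configurations: 0.5884·0.83·0.66 + 0.934144·0.83·0.34 + 0.843592·0.17·0.66 + 0.974975·0.17·0.34 = 0.736946
Posterior = 0.151005 / 0.736946 ≈ 0.2049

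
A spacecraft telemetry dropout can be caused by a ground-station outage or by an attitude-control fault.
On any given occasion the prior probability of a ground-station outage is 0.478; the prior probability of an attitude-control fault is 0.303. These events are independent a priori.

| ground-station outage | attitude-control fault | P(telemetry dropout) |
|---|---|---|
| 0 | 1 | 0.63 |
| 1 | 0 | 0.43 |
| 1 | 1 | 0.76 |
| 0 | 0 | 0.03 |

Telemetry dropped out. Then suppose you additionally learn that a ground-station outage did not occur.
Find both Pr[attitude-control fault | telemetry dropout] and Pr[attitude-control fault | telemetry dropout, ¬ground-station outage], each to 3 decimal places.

Pr[attitude-control fault | telemetry dropout] ≈ 0.576; Pr[attitude-control fault | telemetry dropout, ¬ground-station outage] ≈ 0.901

P(telemetry dropout) = 0.03·0.522·0.697 + 0.63·0.522·0.303 + 0.43·0.478·0.697 + 0.76·0.478·0.303 = 0.010915 + 0.099645 + 0.143261 + 0.110074 = 0.363895
Restricting to configurations with attitude-control fault present: 0.099645 + 0.110074 = 0.209719.
P(attitude-control fault | telemetry dropout) = 0.209719 / 0.363895 ≈ 0.576

Now also conditioning on ground-station outage≠true:
Weight on attitude-control fault=true, given the evidence: 0.63·0.303 = 0.190890
Normalizer over all consistent configurations: 0.03·0.697 + 0.63·0.303 = 0.211800
Posterior = 0.190890 / 0.211800 ≈ 0.901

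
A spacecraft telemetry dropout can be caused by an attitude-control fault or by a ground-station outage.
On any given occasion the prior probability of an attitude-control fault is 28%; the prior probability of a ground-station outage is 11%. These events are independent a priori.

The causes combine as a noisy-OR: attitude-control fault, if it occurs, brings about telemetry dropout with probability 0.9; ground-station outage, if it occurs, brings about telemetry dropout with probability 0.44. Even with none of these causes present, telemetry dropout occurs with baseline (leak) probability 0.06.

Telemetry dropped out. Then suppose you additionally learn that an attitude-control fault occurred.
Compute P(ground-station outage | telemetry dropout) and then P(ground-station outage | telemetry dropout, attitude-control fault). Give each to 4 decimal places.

Under noisy-OR, P(telemetry dropout | causes) = 1 − (1−0.06)·∏(1−qᵢ) over the active causes.
Sum P(telemetry dropout|·) weighted by the priors over the 4 (attitude-control fault, ground-station outage) configurations:
  P(telemetry dropout) = 0.06×0.72×0.89 + 0.4736×0.72×0.11 + 0.906×0.28×0.89 + 0.94736×0.28×0.11
        = 0.038448 + 0.037509 + 0.225775 + 0.029179 = 0.330911
Configurations with ground-station outage contribute 0.066688, so
  P(ground-station outage | telemetry dropout) = 0.066688 / 0.330911 ≈ 0.2015

With the extra evidence:
For the numerator, keep only ground-station outage=true terms: 0.94736*0.11 = 0.104210
Normalizer over all consistent configurations: 0.906*0.89 + 0.94736*0.11 = 0.910550
P(ground-station outage | telemetry dropout, attitude-control fault) = 0.104210/0.910550 ≈ 0.1144
This is intercausal reasoning (explaining away): once attitude-control fault accounts for the telemetry dropout, ground-station outage becomes less likely.

P(ground-station outage | telemetry dropout) ≈ 0.2015; P(ground-station outage | telemetry dropout, attitude-control fault) ≈ 0.1144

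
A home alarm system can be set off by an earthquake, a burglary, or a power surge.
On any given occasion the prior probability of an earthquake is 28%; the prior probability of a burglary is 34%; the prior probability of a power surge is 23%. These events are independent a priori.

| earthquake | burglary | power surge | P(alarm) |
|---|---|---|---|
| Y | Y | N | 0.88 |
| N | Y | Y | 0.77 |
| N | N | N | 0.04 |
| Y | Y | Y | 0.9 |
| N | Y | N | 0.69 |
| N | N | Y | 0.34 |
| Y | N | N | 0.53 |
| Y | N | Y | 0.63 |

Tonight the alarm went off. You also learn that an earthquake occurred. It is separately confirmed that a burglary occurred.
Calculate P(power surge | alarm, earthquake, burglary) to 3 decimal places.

P(power surge | alarm, earthquake, burglary) ≈ 0.234

P(alarm | earthquake, burglary) = 0.88*0.77 + 0.9*0.23 = 0.677600 + 0.207000 = 0.884600
Of this, 0.207000 comes from 0.9*0.23 (the power surge=true cases).
Hence the posterior is 0.207000/0.884600 ≈ 0.234.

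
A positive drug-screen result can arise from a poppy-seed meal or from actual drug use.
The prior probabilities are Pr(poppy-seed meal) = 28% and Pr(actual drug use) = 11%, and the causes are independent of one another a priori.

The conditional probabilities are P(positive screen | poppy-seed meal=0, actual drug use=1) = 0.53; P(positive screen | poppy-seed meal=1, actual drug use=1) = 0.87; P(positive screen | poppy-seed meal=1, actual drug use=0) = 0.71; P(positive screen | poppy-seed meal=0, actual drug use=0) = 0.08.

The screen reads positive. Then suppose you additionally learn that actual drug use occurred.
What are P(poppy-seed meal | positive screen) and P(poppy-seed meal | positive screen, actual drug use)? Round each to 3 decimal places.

P(poppy-seed meal | positive screen) ≈ 0.686; P(poppy-seed meal | positive screen, actual drug use) ≈ 0.390

Weight on poppy-seed meal=true, given the evidence: 0.176932 + 0.026796 = 0.203728
Normalizer over all consistent configurations: 0.08·0.72·0.89 + 0.53·0.72·0.11 + 0.71·0.28·0.89 + 0.87·0.28·0.11 = 0.296968
Posterior = 0.203728 / 0.296968 ≈ 0.686

With the extra evidence:
P(positive screen | actual drug use) = 0.53·0.72 + 0.87·0.28 = 0.381600 + 0.243600 = 0.625200
Of this, 0.243600 comes from 0.87·0.28 (the poppy-seed meal=true cases).
So P(poppy-seed meal | positive screen, actual drug use) = 0.243600/0.625200 ≈ 0.390.
Conditioning on actual drug use lowers the posterior on poppy-seed meal: the classic explaining-away effect in a common-effect structure.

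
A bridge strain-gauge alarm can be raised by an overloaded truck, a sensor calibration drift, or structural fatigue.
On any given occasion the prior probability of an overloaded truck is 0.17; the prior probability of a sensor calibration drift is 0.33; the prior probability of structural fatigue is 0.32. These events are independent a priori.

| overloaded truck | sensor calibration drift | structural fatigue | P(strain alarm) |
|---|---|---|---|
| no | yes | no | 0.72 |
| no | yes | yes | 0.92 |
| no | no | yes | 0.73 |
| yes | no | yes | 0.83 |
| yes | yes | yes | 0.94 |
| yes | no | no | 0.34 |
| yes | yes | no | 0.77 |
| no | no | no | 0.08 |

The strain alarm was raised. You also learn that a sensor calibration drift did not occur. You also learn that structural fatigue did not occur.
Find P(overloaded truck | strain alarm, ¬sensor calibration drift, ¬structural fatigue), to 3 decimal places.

P(overloaded truck | strain alarm, ¬sensor calibration drift, ¬structural fatigue) ≈ 0.465

Weight on overloaded truck=true, given the evidence: 0.34×0.17 = 0.057800
Denominator P(strain alarm | ¬sensor calibration drift, ¬structural fatigue): 0.08×0.83 + 0.34×0.17 = 0.124200
Posterior = 0.057800 / 0.124200 ≈ 0.465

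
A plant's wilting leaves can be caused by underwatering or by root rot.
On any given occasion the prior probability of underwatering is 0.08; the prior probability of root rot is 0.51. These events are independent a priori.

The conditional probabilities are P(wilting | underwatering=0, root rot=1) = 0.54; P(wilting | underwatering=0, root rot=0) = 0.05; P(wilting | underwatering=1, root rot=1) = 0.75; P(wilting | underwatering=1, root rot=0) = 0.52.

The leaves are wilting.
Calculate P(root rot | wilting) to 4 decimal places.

P(wilting) = 0.05×0.92×0.49 + 0.54×0.92×0.51 + 0.52×0.08×0.49 + 0.75×0.08×0.51 = 0.022540 + 0.253368 + 0.020384 + 0.030600 = 0.326892
Restricting to configurations with root rot present: 0.253368 + 0.030600 = 0.283968.
P(root rot | wilting) = 0.283968 / 0.326892 ≈ 0.8687

P(root rot | wilting) ≈ 0.8687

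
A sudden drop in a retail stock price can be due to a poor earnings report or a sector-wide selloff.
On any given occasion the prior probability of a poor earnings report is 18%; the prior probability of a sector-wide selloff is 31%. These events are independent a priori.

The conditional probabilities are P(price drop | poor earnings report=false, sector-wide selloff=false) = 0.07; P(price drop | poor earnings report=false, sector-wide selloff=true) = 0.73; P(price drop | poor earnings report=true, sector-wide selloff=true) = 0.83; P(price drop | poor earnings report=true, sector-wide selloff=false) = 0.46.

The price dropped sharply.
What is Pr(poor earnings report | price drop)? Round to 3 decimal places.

Pr(poor earnings report | price drop) ≈ 0.315

Sum P(price drop|·) weighted by the priors over the 4 (poor earnings report, sector-wide selloff) configurations:
  P(price drop) = 0.07*0.82*0.69 + 0.73*0.82*0.31 + 0.46*0.18*0.69 + 0.83*0.18*0.31
        = 0.039606 + 0.185566 + 0.057132 + 0.046314 = 0.328618
The terms with poor earnings report present sum to 0.103446, so
  P(poor earnings report | price drop) = 0.103446 / 0.328618 ≈ 0.315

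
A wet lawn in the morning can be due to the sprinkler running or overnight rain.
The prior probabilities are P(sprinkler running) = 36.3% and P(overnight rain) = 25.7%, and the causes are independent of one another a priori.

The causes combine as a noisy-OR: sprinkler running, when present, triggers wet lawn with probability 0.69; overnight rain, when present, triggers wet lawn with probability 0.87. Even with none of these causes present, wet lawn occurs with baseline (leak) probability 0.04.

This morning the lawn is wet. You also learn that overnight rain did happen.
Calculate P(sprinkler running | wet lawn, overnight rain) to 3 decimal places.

Under noisy-OR, P(wet lawn | causes) = 1 − (1−0.04)·∏(1−qᵢ) over the active causes.
Weight on sprinkler running=true, given the evidence: 0.961312*0.363 = 0.348956
The normalizing constant is 0.8752*0.637 + 0.961312*0.363 = 0.906458
Posterior = 0.348956 / 0.906458 ≈ 0.385

P(sprinkler running | wet lawn, overnight rain) ≈ 0.385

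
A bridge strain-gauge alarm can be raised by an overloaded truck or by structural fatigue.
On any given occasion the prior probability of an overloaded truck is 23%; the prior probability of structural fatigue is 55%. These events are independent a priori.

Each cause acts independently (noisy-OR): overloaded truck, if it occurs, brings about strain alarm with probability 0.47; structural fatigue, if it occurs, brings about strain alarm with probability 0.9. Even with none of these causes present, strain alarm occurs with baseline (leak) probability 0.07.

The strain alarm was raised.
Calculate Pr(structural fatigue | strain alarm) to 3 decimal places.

Under noisy-OR, P(strain alarm | causes) = 1 − (1−0.07)·∏(1−qᵢ) over the active causes.
Numerator (weight on configurations with structural fatigue): 0.384115 + 0.120265 = 0.504380
The normalizing constant is 0.07×0.77×0.45 + 0.907×0.77×0.55 + 0.5071×0.23×0.45 + 0.95071×0.23×0.55 = 0.581120
Posterior = 0.504380 / 0.581120 ≈ 0.868

Pr(structural fatigue | strain alarm) ≈ 0.868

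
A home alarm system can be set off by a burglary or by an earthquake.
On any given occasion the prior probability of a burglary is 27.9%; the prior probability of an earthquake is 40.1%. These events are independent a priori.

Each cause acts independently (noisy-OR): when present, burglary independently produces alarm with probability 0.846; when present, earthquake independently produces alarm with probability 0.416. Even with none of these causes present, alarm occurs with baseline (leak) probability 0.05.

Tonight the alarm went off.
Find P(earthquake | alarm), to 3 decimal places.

P(earthquake | alarm) ≈ 0.584

Under noisy-OR, P(alarm | causes) = 1 − (1−0.05)·∏(1−qᵢ) over the active causes.
Sum P(alarm|·) weighted by the priors over the 4 (burglary, earthquake) configurations:
  P(alarm) = 0.05·0.721·0.599 + 0.4452·0.721·0.401 + 0.8537·0.279·0.599 + 0.914561·0.279·0.401
        = 0.021594 + 0.128717 + 0.142671 + 0.102320 = 0.395302
Configurations with earthquake contribute 0.231037, so
  P(earthquake | alarm) = 0.231037 / 0.395302 ≈ 0.584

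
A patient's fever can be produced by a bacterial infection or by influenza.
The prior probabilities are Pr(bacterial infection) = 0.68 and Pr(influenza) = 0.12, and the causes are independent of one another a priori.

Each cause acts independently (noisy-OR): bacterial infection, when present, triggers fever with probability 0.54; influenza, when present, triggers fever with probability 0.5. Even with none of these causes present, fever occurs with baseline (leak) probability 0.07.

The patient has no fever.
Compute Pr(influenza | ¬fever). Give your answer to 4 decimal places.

Under noisy-OR, P(fever | causes) = 1 − (1−0.07)·∏(1−qᵢ) over the active causes.
Sum P(¬fever|·) weighted by the priors over the 4 (bacterial infection, influenza) configurations:
  P(¬fever) = 0.93×0.32×0.88 + 0.465×0.32×0.12 + 0.4278×0.68×0.88 + 0.2139×0.68×0.12
        = 0.261888 + 0.017856 + 0.255996 + 0.017454 = 0.553194
The terms with influenza present sum to 0.035310, so
  P(influenza | ¬fever) = 0.035310 / 0.553194 ≈ 0.0638

Pr(influenza | ¬fever) ≈ 0.0638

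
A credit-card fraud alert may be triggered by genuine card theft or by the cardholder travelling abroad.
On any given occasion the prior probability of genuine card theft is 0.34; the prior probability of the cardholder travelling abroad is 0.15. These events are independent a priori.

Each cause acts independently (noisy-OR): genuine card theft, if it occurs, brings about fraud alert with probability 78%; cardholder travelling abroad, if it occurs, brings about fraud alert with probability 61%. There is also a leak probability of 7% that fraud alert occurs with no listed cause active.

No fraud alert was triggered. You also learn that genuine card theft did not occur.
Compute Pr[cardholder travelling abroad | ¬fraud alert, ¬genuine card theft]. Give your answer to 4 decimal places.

Under noisy-OR, P(fraud alert | causes) = 1 − (1−0.07)·∏(1−qᵢ) over the active causes.
P(¬fraud alert | ¬genuine card theft) = 0.93*0.85 + 0.3627*0.15 = 0.790500 + 0.054405 = 0.844905
Restricting to configurations with cardholder travelling abroad present: 0.3627*0.15 = 0.054405.
So P(cardholder travelling abroad | ¬fraud alert, ¬genuine card theft) = 0.054405/0.844905 ≈ 0.0644.

Pr[cardholder travelling abroad | ¬fraud alert, ¬genuine card theft] ≈ 0.0644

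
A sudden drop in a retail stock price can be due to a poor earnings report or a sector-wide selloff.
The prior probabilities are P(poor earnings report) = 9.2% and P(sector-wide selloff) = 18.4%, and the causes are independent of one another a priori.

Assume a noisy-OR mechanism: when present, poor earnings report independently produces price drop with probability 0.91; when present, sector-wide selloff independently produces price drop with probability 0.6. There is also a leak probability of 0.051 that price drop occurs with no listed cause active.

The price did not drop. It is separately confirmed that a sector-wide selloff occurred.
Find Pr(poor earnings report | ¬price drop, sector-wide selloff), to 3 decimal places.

Pr(poor earnings report | ¬price drop, sector-wide selloff) ≈ 0.009

Under noisy-OR, P(price drop | causes) = 1 − (1−0.051)·∏(1−qᵢ) over the active causes.
Numerator (weight on configurations with poor earnings report): 0.034164·0.092 = 0.003143
Normalizer over all consistent configurations: 0.3796·0.908 + 0.034164·0.092 = 0.347820
Posterior = 0.003143 / 0.347820 ≈ 0.009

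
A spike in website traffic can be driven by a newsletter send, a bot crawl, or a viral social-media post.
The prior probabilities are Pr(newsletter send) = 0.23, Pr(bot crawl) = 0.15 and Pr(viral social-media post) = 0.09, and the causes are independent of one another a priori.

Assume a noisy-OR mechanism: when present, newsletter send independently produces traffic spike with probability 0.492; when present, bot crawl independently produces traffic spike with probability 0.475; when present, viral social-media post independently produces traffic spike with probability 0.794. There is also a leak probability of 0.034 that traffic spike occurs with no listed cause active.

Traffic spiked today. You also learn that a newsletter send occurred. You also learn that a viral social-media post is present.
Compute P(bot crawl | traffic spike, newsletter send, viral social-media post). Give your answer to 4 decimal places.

P(bot crawl | traffic spike, newsletter send, viral social-media post) ≈ 0.1568

Under noisy-OR, P(traffic spike | causes) = 1 − (1−0.034)·∏(1−qᵢ) over the active causes.
For the numerator, keep only bot crawl=true terms: 0.946928·0.15 = 0.142039
The normalizing constant is 0.89891·0.85 + 0.946928·0.15 = 0.906112
Posterior = 0.142039 / 0.906112 ≈ 0.1568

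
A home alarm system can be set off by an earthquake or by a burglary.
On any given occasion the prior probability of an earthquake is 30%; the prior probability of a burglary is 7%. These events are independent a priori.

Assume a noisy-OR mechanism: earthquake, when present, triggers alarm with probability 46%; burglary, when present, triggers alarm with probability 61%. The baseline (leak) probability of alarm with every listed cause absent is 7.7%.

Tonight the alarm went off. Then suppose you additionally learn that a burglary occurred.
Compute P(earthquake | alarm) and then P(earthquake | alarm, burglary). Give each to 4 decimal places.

Under noisy-OR, P(alarm | causes) = 1 − (1−0.077)·∏(1−qᵢ) over the active causes.
For the numerator, keep only earthquake=true terms: 0.139941 + 0.016918 = 0.156859
Normalizer over all consistent configurations: 0.077×0.7×0.93 + 0.64003×0.7×0.07 + 0.50158×0.3×0.93 + 0.805616×0.3×0.07 = 0.238347
P(earthquake | alarm) = 0.156859/0.238347 ≈ 0.6581

Now also conditioning on burglary=true:
Enumerate both values of earthquake and weight by the priors:
  P(alarm | burglary) = 0.64003*0.7 + 0.805616*0.3
        = 0.448021 + 0.241685 = 0.689706
The terms with earthquake present sum to 0.241685, so
  P(earthquake | alarm, burglary) = 0.241685 / 0.689706 ≈ 0.3504
The drop from 0.6581 to 0.3504 is the explaining-away (discounting) effect.

P(earthquake | alarm) ≈ 0.6581; P(earthquake | alarm, burglary) ≈ 0.3504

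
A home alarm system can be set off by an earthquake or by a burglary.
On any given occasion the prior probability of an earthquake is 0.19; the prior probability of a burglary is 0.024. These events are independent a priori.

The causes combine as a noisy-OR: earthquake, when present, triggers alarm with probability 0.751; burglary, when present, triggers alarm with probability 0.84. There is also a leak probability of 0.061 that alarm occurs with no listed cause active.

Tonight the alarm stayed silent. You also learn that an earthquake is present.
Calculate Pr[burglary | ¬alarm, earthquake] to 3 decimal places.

Under noisy-OR, P(alarm | causes) = 1 − (1−0.061)·∏(1−qᵢ) over the active causes.
Enumerate both values of burglary and weight by the priors:
  P(¬alarm | earthquake) = 0.233811*0.976 + 0.03741*0.024
        = 0.228200 + 0.000898 = 0.229098
Configurations with burglary contribute 0.000898, so
  P(burglary | ¬alarm, earthquake) = 0.000898 / 0.229098 ≈ 0.004

Pr[burglary | ¬alarm, earthquake] ≈ 0.004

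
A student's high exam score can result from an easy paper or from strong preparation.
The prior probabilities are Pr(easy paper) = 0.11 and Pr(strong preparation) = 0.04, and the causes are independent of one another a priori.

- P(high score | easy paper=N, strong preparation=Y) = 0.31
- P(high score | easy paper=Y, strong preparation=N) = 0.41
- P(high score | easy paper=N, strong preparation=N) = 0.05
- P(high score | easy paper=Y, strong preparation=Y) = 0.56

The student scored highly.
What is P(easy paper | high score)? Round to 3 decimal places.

P(easy paper | high score) ≈ 0.460

P(high score) = 0.05·0.89·0.96 + 0.31·0.89·0.04 + 0.41·0.11·0.96 + 0.56·0.11·0.04 = 0.042720 + 0.011036 + 0.043296 + 0.002464 = 0.099516
The easy paper-present share is 0.043296 + 0.002464 = 0.045760.
Hence the posterior is 0.045760/0.099516 ≈ 0.460.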